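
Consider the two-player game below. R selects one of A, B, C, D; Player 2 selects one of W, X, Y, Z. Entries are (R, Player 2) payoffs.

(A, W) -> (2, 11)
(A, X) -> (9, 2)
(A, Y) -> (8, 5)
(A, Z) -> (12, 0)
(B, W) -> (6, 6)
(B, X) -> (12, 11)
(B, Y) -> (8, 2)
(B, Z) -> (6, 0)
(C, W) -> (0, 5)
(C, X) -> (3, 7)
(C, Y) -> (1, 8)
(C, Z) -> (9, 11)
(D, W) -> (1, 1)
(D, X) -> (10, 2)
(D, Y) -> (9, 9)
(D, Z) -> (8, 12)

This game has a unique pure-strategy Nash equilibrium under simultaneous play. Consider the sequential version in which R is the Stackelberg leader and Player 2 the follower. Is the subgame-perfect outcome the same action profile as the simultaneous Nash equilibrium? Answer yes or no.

yes

Solve by backward induction (R leads).
- A: Player 2 compares 11, 2, 5, 0 and picks W; R would get 2.
- B: Player 2 compares 6, 11, 2, 0 and picks X; R would get 12.
- C: Player 2 compares 5, 7, 8, 11 and picks Z; R would get 9.
- D: Player 2 compares 1, 2, 9, 12 and picks Z; R would get 8.
Among 2, 12, 9, 8, the best is 12 at B. Subgame-perfect outcome: (B, X) with payoffs (12, 11).
Now find the simultaneous Nash equilibrium.
R's best replies: W→B; X→B; Y→D; Z→A.
Player 2's best replies: A→W; B→X; C→Z; D→Z.
Only (B, X) has each player best-responding; Nash payoffs (12, 11).
Sequential outcome (B, X) coincides with the Nash profile (B, X).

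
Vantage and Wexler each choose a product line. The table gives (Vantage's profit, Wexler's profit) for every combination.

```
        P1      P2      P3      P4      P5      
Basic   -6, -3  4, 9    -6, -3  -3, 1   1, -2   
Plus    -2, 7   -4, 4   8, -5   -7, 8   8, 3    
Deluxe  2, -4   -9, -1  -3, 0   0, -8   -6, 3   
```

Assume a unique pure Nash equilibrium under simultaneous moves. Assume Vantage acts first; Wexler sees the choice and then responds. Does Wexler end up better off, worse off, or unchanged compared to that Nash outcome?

unchanged

Work backward from Wexler's decision.
- Basic: BR = P2, leader payoff 4.
- Plus: BR = P4, leader payoff -7.
- Deluxe: BR = P5, leader payoff -6.
Maximizing over 4, -7, -6, Vantage chooses Basic. Subgame-perfect outcome: (Basic, P2) with payoffs (4, 9).
Under simultaneous play:
Vantage's best replies: P1→Deluxe; P2→Basic; P3→Plus; P4→Deluxe; P5→Plus.
Wexler's best replies: Basic→P2; Plus→P4; Deluxe→P5.
Only (Basic, P2) has each player best-responding; Nash payoffs (4, 9).
Wexler earns 9 sequentially versus 9 at the Nash outcome: unchanged.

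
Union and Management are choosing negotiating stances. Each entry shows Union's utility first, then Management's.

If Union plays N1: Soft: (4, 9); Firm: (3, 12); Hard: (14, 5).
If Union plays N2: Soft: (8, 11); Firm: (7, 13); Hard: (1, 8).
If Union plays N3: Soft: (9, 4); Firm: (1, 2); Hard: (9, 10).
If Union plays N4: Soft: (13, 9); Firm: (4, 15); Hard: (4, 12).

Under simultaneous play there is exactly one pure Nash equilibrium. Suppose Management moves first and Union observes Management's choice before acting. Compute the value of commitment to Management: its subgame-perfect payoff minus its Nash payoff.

Union best-responds to each possible Management move:
- Soft → Union plays N4 (best of 4, 8, 9, 13); Management gets 9.
- Firm → Union plays N2 (best of 3, 7, 1, 4); Management gets 13.
- Hard → Union plays N1 (best of 14, 1, 9, 4); Management gets 5.
Management's induced payoffs are 9, 13, 5, so Management commits to Firm. Subgame-perfect outcome: (N2, Firm) with payoffs (7, 13).
For the simultaneous game, intersect best replies.
Union's best replies: Soft→N4; Firm→N2; Hard→N1.
Management's best replies: N1→Firm; N2→Firm; N3→Hard; N4→Firm.
Only (N2, Firm) has each player best-responding; Nash payoffs (7, 13).
Management's commitment gain: 13 − 13 = 0.

0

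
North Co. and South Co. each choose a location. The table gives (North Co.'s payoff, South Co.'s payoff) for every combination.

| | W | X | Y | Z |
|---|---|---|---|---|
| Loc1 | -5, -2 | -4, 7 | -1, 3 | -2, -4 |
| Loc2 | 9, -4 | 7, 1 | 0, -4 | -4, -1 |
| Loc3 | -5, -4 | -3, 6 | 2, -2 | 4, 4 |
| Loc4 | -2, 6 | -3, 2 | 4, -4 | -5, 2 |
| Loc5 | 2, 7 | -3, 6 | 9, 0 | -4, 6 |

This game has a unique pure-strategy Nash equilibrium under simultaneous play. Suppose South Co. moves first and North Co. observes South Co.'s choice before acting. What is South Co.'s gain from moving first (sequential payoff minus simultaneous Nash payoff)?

Solve by backward induction (South Co. leads).
- W: North Co. compares -5, 9, -5, -2, 2 and picks Loc2; South Co. would get -4.
- X: North Co. compares -4, 7, -3, -3, -3 and picks Loc2; South Co. would get 1.
- Y: North Co. compares -1, 0, 2, 4, 9 and picks Loc5; South Co. would get 0.
- Z: North Co. compares -2, -4, 4, -5, -4 and picks Loc3; South Co. would get 4.
South Co.'s induced payoffs are -4, 1, 0, 4, so South Co. commits to Z. Subgame-perfect outcome: (Loc3, Z) with payoffs (4, 4).
Now find the simultaneous Nash equilibrium.
North Co.'s best replies: W→Loc2; X→Loc2; Y→Loc5; Z→Loc3.
South Co.'s best replies: Loc1→X; Loc2→X; Loc3→X; Loc4→W; Loc5→W.
Only (Loc2, X) has each player best-responding; Nash payoffs (7, 1).
South Co.'s commitment gain: 4 − 1 = 3.

3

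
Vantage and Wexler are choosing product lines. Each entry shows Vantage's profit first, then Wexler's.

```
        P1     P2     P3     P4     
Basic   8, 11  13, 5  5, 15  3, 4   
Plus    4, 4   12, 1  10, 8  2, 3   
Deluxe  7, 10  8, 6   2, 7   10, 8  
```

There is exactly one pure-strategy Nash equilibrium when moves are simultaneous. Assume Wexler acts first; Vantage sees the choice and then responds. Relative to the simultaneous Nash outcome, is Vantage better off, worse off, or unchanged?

Backward induction with Wexler moving first.
- P1 → Vantage plays Basic (best of 8, 4, 7); Wexler gets 11.
- P2 → Vantage plays Basic (best of 13, 12, 8); Wexler gets 5.
- P3 → Vantage plays Plus (best of 5, 10, 2); Wexler gets 8.
- P4 → Vantage plays Deluxe (best of 3, 2, 10); Wexler gets 8.
Wexler's induced payoffs are 11, 5, 8, 8, so Wexler commits to P1. Subgame-perfect outcome: (Basic, P1) with payoffs (8, 11).
Now find the simultaneous Nash equilibrium.
Vantage's best replies: P1→Basic; P2→Basic; P3→Plus; P4→Deluxe.
Wexler's best replies: Basic→P3; Plus→P3; Deluxe→P1.
The unique mutual best reply is (Plus, P3), giving (10, 8).
Vantage earns 8 sequentially versus 10 at the Nash outcome: worse off.

worse off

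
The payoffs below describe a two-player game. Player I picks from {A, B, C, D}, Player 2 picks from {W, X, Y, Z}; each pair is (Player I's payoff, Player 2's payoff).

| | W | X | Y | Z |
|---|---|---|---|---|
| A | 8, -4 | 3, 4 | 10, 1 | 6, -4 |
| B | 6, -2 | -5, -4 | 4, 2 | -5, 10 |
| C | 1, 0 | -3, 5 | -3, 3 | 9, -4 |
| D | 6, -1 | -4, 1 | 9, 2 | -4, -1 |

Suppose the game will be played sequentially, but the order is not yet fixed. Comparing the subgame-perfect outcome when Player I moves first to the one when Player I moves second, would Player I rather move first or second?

first

If Player I leads: Player 2's best replies are A→X, B→Z, C→X, D→Y; Player I's induced payoffs 3, -5, -3, 9; outcome (D, Y), payoffs (9, 2).
If Player 2 leads: Player I's best replies are W→A, X→A, Y→A, Z→C; Player 2's induced payoffs -4, 4, 1, -4; outcome (A, X), payoffs (3, 4).
Player I gets 9 moving first and 3 moving second, so Player I prefers to move first.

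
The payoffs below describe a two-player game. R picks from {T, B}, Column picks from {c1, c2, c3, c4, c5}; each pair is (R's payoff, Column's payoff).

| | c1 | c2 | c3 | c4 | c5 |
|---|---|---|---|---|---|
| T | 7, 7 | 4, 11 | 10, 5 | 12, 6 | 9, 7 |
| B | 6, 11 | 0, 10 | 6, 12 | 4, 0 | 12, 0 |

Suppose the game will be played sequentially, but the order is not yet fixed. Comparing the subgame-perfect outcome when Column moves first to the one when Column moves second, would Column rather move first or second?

If R leads: Column's best replies are T→c2, B→c3; R's induced payoffs 4, 6; outcome (B, c3), payoffs (6, 12).
If Column leads: R's best replies are c1→T, c2→T, c3→T, c4→T, c5→B; Column's induced payoffs 7, 11, 5, 6, 0; outcome (T, c2), payoffs (4, 11).
Column gets 11 moving first and 12 moving second, so Column prefers to move second.

second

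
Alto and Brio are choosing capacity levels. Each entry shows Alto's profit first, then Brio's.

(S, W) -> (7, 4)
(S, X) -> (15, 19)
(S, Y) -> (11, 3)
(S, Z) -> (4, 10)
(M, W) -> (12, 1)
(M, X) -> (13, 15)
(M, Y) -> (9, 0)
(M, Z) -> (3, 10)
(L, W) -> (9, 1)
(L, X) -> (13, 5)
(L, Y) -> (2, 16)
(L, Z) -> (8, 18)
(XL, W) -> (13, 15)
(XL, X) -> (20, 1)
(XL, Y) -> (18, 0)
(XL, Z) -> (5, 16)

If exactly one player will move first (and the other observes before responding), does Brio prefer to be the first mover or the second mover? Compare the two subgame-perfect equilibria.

second

If Alto leads: Brio's best replies are S→X, M→X, L→Z, XL→Z; Alto's induced payoffs 15, 13, 8, 5; outcome (S, X), payoffs (15, 19).
If Brio leads: Alto's best replies are W→XL, X→XL, Y→XL, Z→L; Brio's induced payoffs 15, 1, 0, 18; outcome (L, Z), payoffs (8, 18).
Brio gets 18 moving first and 19 moving second, so Brio prefers to move second.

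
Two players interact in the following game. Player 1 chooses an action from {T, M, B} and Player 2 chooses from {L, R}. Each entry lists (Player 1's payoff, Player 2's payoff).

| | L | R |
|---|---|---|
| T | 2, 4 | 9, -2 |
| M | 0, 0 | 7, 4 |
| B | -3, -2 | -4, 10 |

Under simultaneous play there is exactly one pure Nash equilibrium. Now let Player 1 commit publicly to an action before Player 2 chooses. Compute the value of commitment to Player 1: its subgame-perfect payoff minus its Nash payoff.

5

Backward induction with Player 1 moving first.
- T → Player 2 plays L (best of 4, -2); Player 1 gets 2.
- M → Player 2 plays R (best of 0, 4); Player 1 gets 7.
- B → Player 2 plays R (best of -2, 10); Player 1 gets -4.
Maximizing over 2, 7, -4, Player 1 chooses M. Subgame-perfect outcome: (M, R) with payoffs (7, 4).
Under simultaneous play:
Player 1's best replies: L→T; R→T.
Player 2's best replies: T→L; M→R; B→R.
Only (T, L) has each player best-responding; Nash payoffs (2, 4).
Player 1's commitment gain: 7 − 2 = 5.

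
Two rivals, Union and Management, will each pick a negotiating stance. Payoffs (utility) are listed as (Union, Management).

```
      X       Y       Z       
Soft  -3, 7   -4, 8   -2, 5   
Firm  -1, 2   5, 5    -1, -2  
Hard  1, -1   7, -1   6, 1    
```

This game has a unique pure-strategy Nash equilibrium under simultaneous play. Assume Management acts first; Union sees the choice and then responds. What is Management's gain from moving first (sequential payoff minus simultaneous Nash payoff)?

Union best-responds to each possible Management move:
- X: Union compares -3, -1, 1 and picks Hard; Management would get -1.
- Y: Union compares -4, 5, 7 and picks Hard; Management would get -1.
- Z: Union compares -2, -1, 6 and picks Hard; Management would get 1.
Maximizing over -1, -1, 1, Management chooses Z. Subgame-perfect outcome: (Hard, Z) with payoffs (6, 1).
Under simultaneous play:
Union's best replies: X→Hard; Y→Hard; Z→Hard.
Management's best replies: Soft→Y; Firm→Y; Hard→Z.
The unique mutual best reply is (Hard, Z), giving (6, 1).
Management's commitment gain: 1 − 1 = 0.

0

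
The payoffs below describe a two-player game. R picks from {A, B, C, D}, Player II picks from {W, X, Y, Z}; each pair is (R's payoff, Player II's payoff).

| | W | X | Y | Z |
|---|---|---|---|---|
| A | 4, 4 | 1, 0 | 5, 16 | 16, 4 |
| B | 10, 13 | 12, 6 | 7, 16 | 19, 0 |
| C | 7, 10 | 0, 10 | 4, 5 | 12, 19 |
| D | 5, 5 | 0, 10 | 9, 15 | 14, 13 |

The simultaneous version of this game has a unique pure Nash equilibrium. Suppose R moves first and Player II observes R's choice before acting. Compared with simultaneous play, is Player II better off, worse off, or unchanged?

better off

Solve by backward induction (R leads).
- A: BR = Y, leader payoff 5.
- B: BR = Y, leader payoff 7.
- C: BR = Z, leader payoff 12.
- D: BR = Y, leader payoff 9.
Maximizing over 5, 7, 12, 9, R chooses C. Subgame-perfect outcome: (C, Z) with payoffs (12, 19).
Now find the simultaneous Nash equilibrium.
R's best replies: W→B; X→B; Y→D; Z→B.
Player II's best replies: A→Y; B→Y; C→Z; D→Y.
The unique mutual best reply is (D, Y), giving (9, 15).
Player II earns 19 sequentially versus 15 at the Nash outcome: better off.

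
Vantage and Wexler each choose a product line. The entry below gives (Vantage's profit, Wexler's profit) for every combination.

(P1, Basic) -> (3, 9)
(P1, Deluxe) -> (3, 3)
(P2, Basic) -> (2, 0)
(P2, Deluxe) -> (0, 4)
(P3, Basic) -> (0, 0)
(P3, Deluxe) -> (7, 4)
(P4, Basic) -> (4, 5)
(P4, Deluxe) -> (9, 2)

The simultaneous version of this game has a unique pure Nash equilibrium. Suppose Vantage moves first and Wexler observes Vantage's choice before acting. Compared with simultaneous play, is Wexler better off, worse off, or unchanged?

Backward induction with Vantage moving first.
- P1 → Wexler plays Basic (best of 9, 3); Vantage gets 3.
- P2 → Wexler plays Deluxe (best of 0, 4); Vantage gets 0.
- P3 → Wexler plays Deluxe (best of 0, 4); Vantage gets 7.
- P4 → Wexler plays Basic (best of 5, 2); Vantage gets 4.
Vantage's induced payoffs are 3, 0, 7, 4, so Vantage commits to P3. Subgame-perfect outcome: (P3, Deluxe) with payoffs (7, 4).
For the simultaneous game, intersect best replies.
Vantage's best replies: Basic→P4; Deluxe→P4.
Wexler's best replies: P1→Basic; P2→Deluxe; P3→Deluxe; P4→Basic.
The unique mutual best reply is (P4, Basic), giving (4, 5).
Wexler earns 4 sequentially versus 5 at the Nash outcome: worse off.

worse off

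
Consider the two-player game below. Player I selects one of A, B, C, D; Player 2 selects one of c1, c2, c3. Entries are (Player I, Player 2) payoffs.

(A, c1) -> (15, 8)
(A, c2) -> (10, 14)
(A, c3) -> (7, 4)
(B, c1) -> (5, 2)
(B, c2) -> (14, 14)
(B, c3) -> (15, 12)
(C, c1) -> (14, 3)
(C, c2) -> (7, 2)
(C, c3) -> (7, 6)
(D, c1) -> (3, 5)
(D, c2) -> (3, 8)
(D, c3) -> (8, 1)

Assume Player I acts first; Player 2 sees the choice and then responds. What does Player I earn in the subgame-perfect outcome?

Work backward from Player 2's decision.
- A: Player 2 compares 8, 14, 4 and picks c2; Player I would get 10.
- B: Player 2 compares 2, 14, 12 and picks c2; Player I would get 14.
- C: Player 2 compares 3, 2, 6 and picks c3; Player I would get 7.
- D: Player 2 compares 5, 8, 1 and picks c2; Player I would get 3.
Among 10, 14, 7, 3, the best is 14 at B. Subgame-perfect outcome: (B, c2) with payoffs (14, 14).

14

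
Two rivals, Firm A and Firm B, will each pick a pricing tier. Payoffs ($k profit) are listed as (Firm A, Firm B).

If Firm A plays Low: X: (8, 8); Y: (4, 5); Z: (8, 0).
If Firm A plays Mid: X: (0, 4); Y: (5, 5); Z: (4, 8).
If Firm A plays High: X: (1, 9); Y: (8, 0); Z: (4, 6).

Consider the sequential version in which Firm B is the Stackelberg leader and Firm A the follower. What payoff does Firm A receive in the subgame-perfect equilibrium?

Backward induction with Firm B moving first.
- X: Firm A compares 8, 0, 1 and picks Low; Firm B would get 8.
- Y: Firm A compares 4, 5, 8 and picks High; Firm B would get 0.
- Z: Firm A compares 8, 4, 4 and picks Low; Firm B would get 0.
Maximizing over 8, 0, 0, Firm B chooses X. Subgame-perfect outcome: (Low, X) with payoffs (8, 8).

8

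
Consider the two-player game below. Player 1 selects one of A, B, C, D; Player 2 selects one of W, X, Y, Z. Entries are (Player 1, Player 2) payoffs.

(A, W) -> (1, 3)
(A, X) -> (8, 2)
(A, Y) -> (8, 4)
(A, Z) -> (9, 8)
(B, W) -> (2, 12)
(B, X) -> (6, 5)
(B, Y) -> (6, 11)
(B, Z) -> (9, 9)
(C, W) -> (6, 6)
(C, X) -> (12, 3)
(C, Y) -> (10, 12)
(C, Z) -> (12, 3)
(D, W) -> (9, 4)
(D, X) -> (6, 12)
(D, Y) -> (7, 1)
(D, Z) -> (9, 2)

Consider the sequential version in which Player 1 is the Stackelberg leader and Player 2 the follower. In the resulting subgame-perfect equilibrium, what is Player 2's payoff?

Backward induction with Player 1 moving first.
- A: BR = Z, leader payoff 9.
- B: BR = W, leader payoff 2.
- C: BR = Y, leader payoff 10.
- D: BR = X, leader payoff 6.
Player 1's induced payoffs are 9, 2, 10, 6, so Player 1 commits to C. Subgame-perfect outcome: (C, Y) with payoffs (10, 12).

12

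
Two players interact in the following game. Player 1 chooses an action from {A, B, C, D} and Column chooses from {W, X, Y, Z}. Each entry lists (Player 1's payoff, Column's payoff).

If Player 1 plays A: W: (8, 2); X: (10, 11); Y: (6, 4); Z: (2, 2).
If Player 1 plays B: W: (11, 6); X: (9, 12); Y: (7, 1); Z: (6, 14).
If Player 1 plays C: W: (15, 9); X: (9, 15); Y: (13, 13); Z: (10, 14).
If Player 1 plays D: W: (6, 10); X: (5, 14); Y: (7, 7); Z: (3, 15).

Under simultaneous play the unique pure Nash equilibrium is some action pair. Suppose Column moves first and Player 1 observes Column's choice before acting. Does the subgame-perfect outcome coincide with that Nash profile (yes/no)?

no

Solve by backward induction (Column leads).
- W: Player 1 compares 8, 11, 15, 6 and picks C; Column would get 9.
- X: Player 1 compares 10, 9, 9, 5 and picks A; Column would get 11.
- Y: Player 1 compares 6, 7, 13, 7 and picks C; Column would get 13.
- Z: Player 1 compares 2, 6, 10, 3 and picks C; Column would get 14.
Column's induced payoffs are 9, 11, 13, 14, so Column commits to Z. Subgame-perfect outcome: (C, Z) with payoffs (10, 14).
For the simultaneous game, intersect best replies.
Player 1's best replies: W→C; X→A; Y→C; Z→C.
Column's best replies: A→X; B→Z; C→X; D→Z.
Only (A, X) has each player best-responding; Nash payoffs (10, 11).
Sequential outcome (C, Z) differs from the Nash profile (A, X).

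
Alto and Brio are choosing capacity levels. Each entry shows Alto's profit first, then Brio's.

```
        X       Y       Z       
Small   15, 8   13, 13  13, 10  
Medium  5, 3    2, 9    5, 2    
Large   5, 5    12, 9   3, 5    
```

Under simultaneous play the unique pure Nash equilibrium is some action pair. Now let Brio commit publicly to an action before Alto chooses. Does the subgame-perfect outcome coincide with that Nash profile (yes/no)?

Backward induction with Brio moving first.
- X: Alto compares 15, 5, 5 and picks Small; Brio would get 8.
- Y: Alto compares 13, 2, 12 and picks Small; Brio would get 13.
- Z: Alto compares 13, 5, 3 and picks Small; Brio would get 10.
Maximizing over 8, 13, 10, Brio chooses Y. Subgame-perfect outcome: (Small, Y) with payoffs (13, 13).
Now find the simultaneous Nash equilibrium.
Alto's best replies: X→Small; Y→Small; Z→Small.
Brio's best replies: Small→Y; Medium→Y; Large→Y.
Only (Small, Y) has each player best-responding; Nash payoffs (13, 13).
Sequential outcome (Small, Y) coincides with the Nash profile (Small, Y).

yes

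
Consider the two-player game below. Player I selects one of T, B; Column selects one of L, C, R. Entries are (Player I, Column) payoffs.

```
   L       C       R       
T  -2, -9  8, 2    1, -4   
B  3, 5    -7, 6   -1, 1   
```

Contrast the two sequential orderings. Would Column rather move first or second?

If Player I leads: Column's best replies are T→C, B→C; Player I's induced payoffs 8, -7; outcome (T, C), payoffs (8, 2).
If Column leads: Player I's best replies are L→B, C→T, R→T; Column's induced payoffs 5, 2, -4; outcome (B, L), payoffs (3, 5).
Column gets 5 moving first and 2 moving second, so Column prefers to move first.

first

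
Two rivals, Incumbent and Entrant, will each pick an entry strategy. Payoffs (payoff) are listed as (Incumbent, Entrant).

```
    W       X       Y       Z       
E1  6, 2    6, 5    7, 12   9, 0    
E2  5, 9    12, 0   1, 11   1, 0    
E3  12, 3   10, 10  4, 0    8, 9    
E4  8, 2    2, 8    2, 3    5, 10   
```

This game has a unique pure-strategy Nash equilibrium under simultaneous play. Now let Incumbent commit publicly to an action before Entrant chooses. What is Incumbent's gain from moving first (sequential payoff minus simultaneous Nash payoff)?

3

Work backward from Entrant's decision.
- E1: BR = Y, leader payoff 7.
- E2: BR = Y, leader payoff 1.
- E3: BR = X, leader payoff 10.
- E4: BR = Z, leader payoff 5.
Among 7, 1, 10, 5, the best is 10 at E3. Subgame-perfect outcome: (E3, X) with payoffs (10, 10).
For the simultaneous game, intersect best replies.
Incumbent's best replies: W→E3; X→E2; Y→E1; Z→E1.
Entrant's best replies: E1→Y; E2→Y; E3→X; E4→Z.
Only (E1, Y) has each player best-responding; Nash payoffs (7, 12).
Incumbent's commitment gain: 10 − 7 = 3.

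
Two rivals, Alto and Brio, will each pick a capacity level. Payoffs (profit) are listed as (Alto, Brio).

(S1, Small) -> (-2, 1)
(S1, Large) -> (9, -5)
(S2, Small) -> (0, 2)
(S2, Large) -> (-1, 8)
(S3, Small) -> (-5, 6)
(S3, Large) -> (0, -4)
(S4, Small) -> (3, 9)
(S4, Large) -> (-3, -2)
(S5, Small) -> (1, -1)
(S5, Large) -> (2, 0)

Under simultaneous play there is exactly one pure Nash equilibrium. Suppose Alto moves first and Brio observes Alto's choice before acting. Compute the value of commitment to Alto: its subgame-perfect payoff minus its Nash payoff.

0

Brio best-responds to each possible Alto move:
- S1: BR = Small, leader payoff -2.
- S2: BR = Large, leader payoff -1.
- S3: BR = Small, leader payoff -5.
- S4: BR = Small, leader payoff 3.
- S5: BR = Large, leader payoff 2.
Alto's induced payoffs are -2, -1, -5, 3, 2, so Alto commits to S4. Subgame-perfect outcome: (S4, Small) with payoffs (3, 9).
Under simultaneous play:
Alto's best replies: Small→S4; Large→S1.
Brio's best replies: S1→Small; S2→Large; S3→Small; S4→Small; S5→Large.
The unique mutual best reply is (S4, Small), giving (3, 9).
Alto's commitment gain: 3 − 3 = 0.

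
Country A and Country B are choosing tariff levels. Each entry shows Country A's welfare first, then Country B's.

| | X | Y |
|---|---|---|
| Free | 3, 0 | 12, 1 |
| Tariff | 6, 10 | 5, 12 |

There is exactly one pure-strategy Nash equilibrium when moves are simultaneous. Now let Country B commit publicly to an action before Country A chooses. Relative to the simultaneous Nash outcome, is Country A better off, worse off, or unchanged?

worse off

Work backward from Country A's decision.
- X → Country A plays Tariff (best of 3, 6); Country B gets 10.
- Y → Country A plays Free (best of 12, 5); Country B gets 1.
Among 10, 1, the best is 10 at X. Subgame-perfect outcome: (Tariff, X) with payoffs (6, 10).
Now find the simultaneous Nash equilibrium.
Country A's best replies: X→Tariff; Y→Free.
Country B's best replies: Free→Y; Tariff→Y.
Only (Free, Y) has each player best-responding; Nash payoffs (12, 1).
Country A earns 6 sequentially versus 12 at the Nash outcome: worse off.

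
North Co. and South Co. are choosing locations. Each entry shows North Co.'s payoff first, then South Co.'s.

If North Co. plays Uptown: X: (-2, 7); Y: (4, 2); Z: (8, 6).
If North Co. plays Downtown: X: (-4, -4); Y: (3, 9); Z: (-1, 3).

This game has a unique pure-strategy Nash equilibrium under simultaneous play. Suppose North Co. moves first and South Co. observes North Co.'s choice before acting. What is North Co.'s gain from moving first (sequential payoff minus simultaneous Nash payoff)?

5

South Co. best-responds to each possible North Co. move:
- Uptown: BR = X, leader payoff -2.
- Downtown: BR = Y, leader payoff 3.
Among -2, 3, the best is 3 at Downtown. Subgame-perfect outcome: (Downtown, Y) with payoffs (3, 9).
Now find the simultaneous Nash equilibrium.
North Co.'s best replies: X→Uptown; Y→Uptown; Z→Uptown.
South Co.'s best replies: Uptown→X; Downtown→Y.
Only (Uptown, X) has each player best-responding; Nash payoffs (-2, 7).
North Co.'s commitment gain: 3 − -2 = 5.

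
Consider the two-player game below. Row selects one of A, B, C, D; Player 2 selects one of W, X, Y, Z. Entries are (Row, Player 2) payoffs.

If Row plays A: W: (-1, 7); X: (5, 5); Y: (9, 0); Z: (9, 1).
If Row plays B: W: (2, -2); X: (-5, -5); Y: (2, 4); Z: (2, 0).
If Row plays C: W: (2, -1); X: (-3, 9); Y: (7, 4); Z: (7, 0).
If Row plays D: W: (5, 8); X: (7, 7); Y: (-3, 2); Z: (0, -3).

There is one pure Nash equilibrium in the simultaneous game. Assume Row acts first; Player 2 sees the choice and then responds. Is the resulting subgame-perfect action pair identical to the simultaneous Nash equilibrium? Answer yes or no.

yes

Backward induction with Row moving first.
- A → Player 2 plays W (best of 7, 5, 0, 1); Row gets -1.
- B → Player 2 plays Y (best of -2, -5, 4, 0); Row gets 2.
- C → Player 2 plays X (best of -1, 9, 4, 0); Row gets -3.
- D → Player 2 plays W (best of 8, 7, 2, -3); Row gets 5.
Maximizing over -1, 2, -3, 5, Row chooses D. Subgame-perfect outcome: (D, W) with payoffs (5, 8).
Under simultaneous play:
Row's best replies: W→D; X→D; Y→A; Z→A.
Player 2's best replies: A→W; B→Y; C→X; D→W.
Only (D, W) has each player best-responding; Nash payoffs (5, 8).
Sequential outcome (D, W) coincides with the Nash profile (D, W).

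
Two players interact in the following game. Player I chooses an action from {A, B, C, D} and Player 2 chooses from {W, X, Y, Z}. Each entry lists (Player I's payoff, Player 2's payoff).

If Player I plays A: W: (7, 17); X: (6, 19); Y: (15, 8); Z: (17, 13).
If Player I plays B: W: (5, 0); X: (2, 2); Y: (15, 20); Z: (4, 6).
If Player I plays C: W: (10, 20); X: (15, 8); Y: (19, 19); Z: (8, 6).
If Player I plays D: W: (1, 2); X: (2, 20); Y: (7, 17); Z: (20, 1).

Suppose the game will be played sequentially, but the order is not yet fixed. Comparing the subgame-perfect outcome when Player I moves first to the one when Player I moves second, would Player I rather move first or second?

first

If Player I leads: Player 2's best replies are A→X, B→Y, C→W, D→X; Player I's induced payoffs 6, 15, 10, 2; outcome (B, Y), payoffs (15, 20).
If Player 2 leads: Player I's best replies are W→C, X→C, Y→C, Z→D; Player 2's induced payoffs 20, 8, 19, 1; outcome (C, W), payoffs (10, 20).
Player I gets 15 moving first and 10 moving second, so Player I prefers to move first.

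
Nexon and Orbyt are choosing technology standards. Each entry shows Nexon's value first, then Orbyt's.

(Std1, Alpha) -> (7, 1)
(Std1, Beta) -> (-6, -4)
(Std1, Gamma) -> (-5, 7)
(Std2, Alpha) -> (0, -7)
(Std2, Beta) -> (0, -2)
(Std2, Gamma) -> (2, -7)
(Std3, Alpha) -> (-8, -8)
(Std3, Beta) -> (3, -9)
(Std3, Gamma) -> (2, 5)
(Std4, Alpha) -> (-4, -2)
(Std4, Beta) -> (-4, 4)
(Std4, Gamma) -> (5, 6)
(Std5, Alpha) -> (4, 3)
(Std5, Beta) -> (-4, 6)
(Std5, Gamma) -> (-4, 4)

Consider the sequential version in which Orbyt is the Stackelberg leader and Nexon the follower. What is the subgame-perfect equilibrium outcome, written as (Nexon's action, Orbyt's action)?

(Std4, Gamma)

Solve by backward induction (Orbyt leads).
- Alpha: BR = Std1, leader payoff 1.
- Beta: BR = Std3, leader payoff -9.
- Gamma: BR = Std4, leader payoff 6.
Maximizing over 1, -9, 6, Orbyt chooses Gamma. Subgame-perfect outcome: (Std4, Gamma) with payoffs (5, 6).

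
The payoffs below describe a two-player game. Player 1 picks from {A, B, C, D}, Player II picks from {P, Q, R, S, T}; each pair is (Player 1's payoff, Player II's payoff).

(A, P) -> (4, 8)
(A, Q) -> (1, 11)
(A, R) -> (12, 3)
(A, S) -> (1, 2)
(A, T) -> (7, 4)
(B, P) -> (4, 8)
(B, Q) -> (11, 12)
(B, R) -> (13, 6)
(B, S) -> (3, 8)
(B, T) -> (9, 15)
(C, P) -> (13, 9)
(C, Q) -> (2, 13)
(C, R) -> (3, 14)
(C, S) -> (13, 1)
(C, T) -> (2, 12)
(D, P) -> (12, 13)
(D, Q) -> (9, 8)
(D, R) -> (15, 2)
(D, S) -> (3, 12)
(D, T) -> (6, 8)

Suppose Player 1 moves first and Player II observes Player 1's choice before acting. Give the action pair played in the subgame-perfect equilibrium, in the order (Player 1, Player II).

Backward induction with Player 1 moving first.
- A: Player II compares 8, 11, 3, 2, 4 and picks Q; Player 1 would get 1.
- B: Player II compares 8, 12, 6, 8, 15 and picks T; Player 1 would get 9.
- C: Player II compares 9, 13, 14, 1, 12 and picks R; Player 1 would get 3.
- D: Player II compares 13, 8, 2, 12, 8 and picks P; Player 1 would get 12.
Among 1, 9, 3, 12, the best is 12 at D. Subgame-perfect outcome: (D, P) with payoffs (12, 13).

(D, P)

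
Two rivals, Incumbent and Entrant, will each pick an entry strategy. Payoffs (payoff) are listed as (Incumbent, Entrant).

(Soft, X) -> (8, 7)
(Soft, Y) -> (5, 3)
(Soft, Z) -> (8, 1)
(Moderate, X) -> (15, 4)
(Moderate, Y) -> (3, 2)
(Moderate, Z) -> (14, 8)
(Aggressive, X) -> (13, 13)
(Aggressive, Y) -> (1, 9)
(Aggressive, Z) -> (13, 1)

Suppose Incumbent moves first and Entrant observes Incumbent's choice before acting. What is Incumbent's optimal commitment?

Work backward from Entrant's decision.
- Soft: Entrant compares 7, 3, 1 and picks X; Incumbent would get 8.
- Moderate: Entrant compares 4, 2, 8 and picks Z; Incumbent would get 14.
- Aggressive: Entrant compares 13, 9, 1 and picks X; Incumbent would get 13.
Incumbent's induced payoffs are 8, 14, 13, so Incumbent commits to Moderate. Subgame-perfect outcome: (Moderate, Z) with payoffs (14, 8).

Moderate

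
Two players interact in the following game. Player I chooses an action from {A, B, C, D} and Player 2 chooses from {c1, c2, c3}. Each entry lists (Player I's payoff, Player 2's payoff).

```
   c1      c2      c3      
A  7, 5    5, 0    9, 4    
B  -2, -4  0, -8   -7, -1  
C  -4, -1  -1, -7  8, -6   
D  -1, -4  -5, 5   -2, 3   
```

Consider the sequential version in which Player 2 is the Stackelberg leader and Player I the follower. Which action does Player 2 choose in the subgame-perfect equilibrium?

c1

Solve by backward induction (Player 2 leads).
- c1: BR = A, leader payoff 5.
- c2: BR = A, leader payoff 0.
- c3: BR = A, leader payoff 4.
Player 2's induced payoffs are 5, 0, 4, so Player 2 commits to c1. Subgame-perfect outcome: (A, c1) with payoffs (7, 5).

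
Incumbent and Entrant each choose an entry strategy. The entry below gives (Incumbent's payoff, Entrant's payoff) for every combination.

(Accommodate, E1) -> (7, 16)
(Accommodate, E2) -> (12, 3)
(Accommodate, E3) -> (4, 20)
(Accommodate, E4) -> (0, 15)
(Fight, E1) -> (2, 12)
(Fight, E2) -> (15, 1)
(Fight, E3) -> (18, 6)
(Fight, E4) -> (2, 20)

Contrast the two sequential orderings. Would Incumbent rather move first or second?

first

If Incumbent leads: Entrant's best replies are Accommodate→E3, Fight→E4; Incumbent's induced payoffs 4, 2; outcome (Accommodate, E3), payoffs (4, 20).
If Entrant leads: Incumbent's best replies are E1→Accommodate, E2→Fight, E3→Fight, E4→Fight; Entrant's induced payoffs 16, 1, 6, 20; outcome (Fight, E4), payoffs (2, 20).
Incumbent gets 4 moving first and 2 moving second, so Incumbent prefers to move first.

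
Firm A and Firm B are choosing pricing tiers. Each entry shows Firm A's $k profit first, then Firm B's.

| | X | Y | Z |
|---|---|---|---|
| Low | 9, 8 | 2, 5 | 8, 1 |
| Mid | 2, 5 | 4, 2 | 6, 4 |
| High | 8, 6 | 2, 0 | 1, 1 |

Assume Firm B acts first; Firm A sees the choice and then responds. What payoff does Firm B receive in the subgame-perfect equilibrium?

Solve by backward induction (Firm B leads).
- X → Firm A plays Low (best of 9, 2, 8); Firm B gets 8.
- Y → Firm A plays Mid (best of 2, 4, 2); Firm B gets 2.
- Z → Firm A plays Low (best of 8, 6, 1); Firm B gets 1.
Firm B's induced payoffs are 8, 2, 1, so Firm B commits to X. Subgame-perfect outcome: (Low, X) with payoffs (9, 8).

8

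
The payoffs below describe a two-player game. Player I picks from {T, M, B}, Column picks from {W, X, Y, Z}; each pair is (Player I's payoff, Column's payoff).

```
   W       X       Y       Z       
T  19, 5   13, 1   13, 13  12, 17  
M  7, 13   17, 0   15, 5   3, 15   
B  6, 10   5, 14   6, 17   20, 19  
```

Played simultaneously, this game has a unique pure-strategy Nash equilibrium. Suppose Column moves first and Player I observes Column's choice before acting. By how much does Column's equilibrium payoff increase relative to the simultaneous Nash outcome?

Solve by backward induction (Column leads).
- W: BR = T, leader payoff 5.
- X: BR = M, leader payoff 0.
- Y: BR = M, leader payoff 5.
- Z: BR = B, leader payoff 19.
Maximizing over 5, 0, 5, 19, Column chooses Z. Subgame-perfect outcome: (B, Z) with payoffs (20, 19).
For the simultaneous game, intersect best replies.
Player I's best replies: W→T; X→M; Y→M; Z→B.
Column's best replies: T→Z; M→Z; B→Z.
Only (B, Z) has each player best-responding; Nash payoffs (20, 19).
Column's commitment gain: 19 − 19 = 0.

0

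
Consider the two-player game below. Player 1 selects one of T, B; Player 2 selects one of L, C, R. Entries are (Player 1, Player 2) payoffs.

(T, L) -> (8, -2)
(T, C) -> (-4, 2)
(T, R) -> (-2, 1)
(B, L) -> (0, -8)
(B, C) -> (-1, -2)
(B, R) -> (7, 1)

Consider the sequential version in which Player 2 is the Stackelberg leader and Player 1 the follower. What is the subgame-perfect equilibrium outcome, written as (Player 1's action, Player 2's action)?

Player 1 best-responds to each possible Player 2 move:
- L: BR = T, leader payoff -2.
- C: BR = B, leader payoff -2.
- R: BR = B, leader payoff 1.
Player 2's induced payoffs are -2, -2, 1, so Player 2 commits to R. Subgame-perfect outcome: (B, R) with payoffs (7, 1).

(B, R)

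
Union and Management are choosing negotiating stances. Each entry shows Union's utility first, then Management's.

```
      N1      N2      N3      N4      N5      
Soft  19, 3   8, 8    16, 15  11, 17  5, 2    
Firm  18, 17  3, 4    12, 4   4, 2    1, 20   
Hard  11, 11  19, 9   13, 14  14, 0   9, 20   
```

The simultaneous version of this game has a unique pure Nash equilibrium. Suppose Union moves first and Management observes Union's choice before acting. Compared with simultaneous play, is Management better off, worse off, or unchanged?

worse off

Solve by backward induction (Union leads).
- Soft: Management compares 3, 8, 15, 17, 2 and picks N4; Union would get 11.
- Firm: Management compares 17, 4, 4, 2, 20 and picks N5; Union would get 1.
- Hard: Management compares 11, 9, 14, 0, 20 and picks N5; Union would get 9.
Maximizing over 11, 1, 9, Union chooses Soft. Subgame-perfect outcome: (Soft, N4) with payoffs (11, 17).
Under simultaneous play:
Union's best replies: N1→Soft; N2→Hard; N3→Soft; N4→Hard; N5→Hard.
Management's best replies: Soft→N4; Firm→N5; Hard→N5.
The unique mutual best reply is (Hard, N5), giving (9, 20).
Management earns 17 sequentially versus 20 at the Nash outcome: worse off.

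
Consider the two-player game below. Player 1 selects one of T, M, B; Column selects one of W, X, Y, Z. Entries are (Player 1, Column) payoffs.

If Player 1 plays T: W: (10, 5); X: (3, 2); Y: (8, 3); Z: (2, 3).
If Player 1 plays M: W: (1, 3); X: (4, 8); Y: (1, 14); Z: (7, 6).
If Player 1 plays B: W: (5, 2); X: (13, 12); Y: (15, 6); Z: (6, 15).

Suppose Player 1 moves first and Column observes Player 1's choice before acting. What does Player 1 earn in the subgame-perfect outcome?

Column best-responds to each possible Player 1 move:
- T: BR = W, leader payoff 10.
- M: BR = Y, leader payoff 1.
- B: BR = Z, leader payoff 6.
Maximizing over 10, 1, 6, Player 1 chooses T. Subgame-perfect outcome: (T, W) with payoffs (10, 5).

10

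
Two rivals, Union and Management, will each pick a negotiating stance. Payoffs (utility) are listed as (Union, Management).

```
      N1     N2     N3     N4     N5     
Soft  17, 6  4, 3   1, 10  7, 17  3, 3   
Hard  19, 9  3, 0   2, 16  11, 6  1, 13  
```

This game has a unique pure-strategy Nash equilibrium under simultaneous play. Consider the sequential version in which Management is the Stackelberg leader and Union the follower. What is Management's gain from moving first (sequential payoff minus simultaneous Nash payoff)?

0

Union best-responds to each possible Management move:
- N1: Union compares 17, 19 and picks Hard; Management would get 9.
- N2: Union compares 4, 3 and picks Soft; Management would get 3.
- N3: Union compares 1, 2 and picks Hard; Management would get 16.
- N4: Union compares 7, 11 and picks Hard; Management would get 6.
- N5: Union compares 3, 1 and picks Soft; Management would get 3.
Management's induced payoffs are 9, 3, 16, 6, 3, so Management commits to N3. Subgame-perfect outcome: (Hard, N3) with payoffs (2, 16).
Now find the simultaneous Nash equilibrium.
Union's best replies: N1→Hard; N2→Soft; N3→Hard; N4→Hard; N5→Soft.
Management's best replies: Soft→N4; Hard→N3.
Only (Hard, N3) has each player best-responding; Nash payoffs (2, 16).
Management's commitment gain: 16 − 16 = 0.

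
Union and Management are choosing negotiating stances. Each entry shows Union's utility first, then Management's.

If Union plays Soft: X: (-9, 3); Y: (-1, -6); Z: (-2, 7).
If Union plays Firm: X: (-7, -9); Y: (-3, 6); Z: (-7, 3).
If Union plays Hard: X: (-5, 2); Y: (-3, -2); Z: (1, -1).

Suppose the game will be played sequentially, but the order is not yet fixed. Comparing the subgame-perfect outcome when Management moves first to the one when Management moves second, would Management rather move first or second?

If Union leads: Management's best replies are Soft→Z, Firm→Y, Hard→X; Union's induced payoffs -2, -3, -5; outcome (Soft, Z), payoffs (-2, 7).
If Management leads: Union's best replies are X→Hard, Y→Soft, Z→Hard; Management's induced payoffs 2, -6, -1; outcome (Hard, X), payoffs (-5, 2).
Management gets 2 moving first and 7 moving second, so Management prefers to move second.

second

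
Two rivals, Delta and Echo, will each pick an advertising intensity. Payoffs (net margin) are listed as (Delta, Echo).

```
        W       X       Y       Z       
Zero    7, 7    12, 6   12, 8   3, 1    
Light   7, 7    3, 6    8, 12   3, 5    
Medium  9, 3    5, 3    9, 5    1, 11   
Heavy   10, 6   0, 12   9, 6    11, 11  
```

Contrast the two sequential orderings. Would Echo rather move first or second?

If Delta leads: Echo's best replies are Zero→Y, Light→Y, Medium→Z, Heavy→X; Delta's induced payoffs 12, 8, 1, 0; outcome (Zero, Y), payoffs (12, 8).
If Echo leads: Delta's best replies are W→Heavy, X→Zero, Y→Zero, Z→Heavy; Echo's induced payoffs 6, 6, 8, 11; outcome (Heavy, Z), payoffs (11, 11).
Echo gets 11 moving first and 8 moving second, so Echo prefers to move first.

first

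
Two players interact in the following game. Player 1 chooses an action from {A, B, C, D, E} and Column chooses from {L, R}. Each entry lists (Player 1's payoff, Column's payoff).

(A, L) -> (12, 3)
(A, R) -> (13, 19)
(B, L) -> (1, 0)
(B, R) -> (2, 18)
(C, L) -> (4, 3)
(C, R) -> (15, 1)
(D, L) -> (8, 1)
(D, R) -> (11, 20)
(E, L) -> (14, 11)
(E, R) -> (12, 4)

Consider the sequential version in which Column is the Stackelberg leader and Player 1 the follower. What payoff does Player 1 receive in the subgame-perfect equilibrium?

14

Backward induction with Column moving first.
- L: BR = E, leader payoff 11.
- R: BR = C, leader payoff 1.
Among 11, 1, the best is 11 at L. Subgame-perfect outcome: (E, L) with payoffs (14, 11).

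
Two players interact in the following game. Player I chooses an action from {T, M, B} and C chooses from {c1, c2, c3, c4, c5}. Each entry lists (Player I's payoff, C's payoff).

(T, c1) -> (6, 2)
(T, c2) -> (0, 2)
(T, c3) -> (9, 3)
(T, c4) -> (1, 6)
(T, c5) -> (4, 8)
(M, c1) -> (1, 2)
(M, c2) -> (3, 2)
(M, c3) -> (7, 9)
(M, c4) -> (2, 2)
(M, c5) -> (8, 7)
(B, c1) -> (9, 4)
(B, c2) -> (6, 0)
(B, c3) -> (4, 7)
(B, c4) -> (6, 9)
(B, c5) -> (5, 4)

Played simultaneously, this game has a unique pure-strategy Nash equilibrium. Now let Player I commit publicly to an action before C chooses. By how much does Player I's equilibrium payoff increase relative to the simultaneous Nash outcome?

1

Backward induction with Player I moving first.
- T: C compares 2, 2, 3, 6, 8 and picks c5; Player I would get 4.
- M: C compares 2, 2, 9, 2, 7 and picks c3; Player I would get 7.
- B: C compares 4, 0, 7, 9, 4 and picks c4; Player I would get 6.
Player I's induced payoffs are 4, 7, 6, so Player I commits to M. Subgame-perfect outcome: (M, c3) with payoffs (7, 9).
Now find the simultaneous Nash equilibrium.
Player I's best replies: c1→B; c2→B; c3→T; c4→B; c5→M.
C's best replies: T→c5; M→c3; B→c4.
The unique mutual best reply is (B, c4), giving (6, 9).
Player I's commitment gain: 7 − 6 = 1.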